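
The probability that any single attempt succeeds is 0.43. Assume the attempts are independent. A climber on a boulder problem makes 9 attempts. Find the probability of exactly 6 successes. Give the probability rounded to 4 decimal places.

0.0983

X ~ Binomial(n=9, p=0.43).
P(X=6) = C(9,6) · p^6 · (1−p)^3
= 84 · 0.0063214 · 0.18519 = 0.098336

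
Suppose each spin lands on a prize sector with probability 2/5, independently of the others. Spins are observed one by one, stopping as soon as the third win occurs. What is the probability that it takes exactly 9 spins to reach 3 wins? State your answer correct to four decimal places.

Y = trial on which the third success occurs; negative binomial, r=3, p=0.40.
P(Y=9) = C(8,2) · p^3 · (1−p)^6
= 28 · 0.064 · 0.046656 = 0.083608

0.0836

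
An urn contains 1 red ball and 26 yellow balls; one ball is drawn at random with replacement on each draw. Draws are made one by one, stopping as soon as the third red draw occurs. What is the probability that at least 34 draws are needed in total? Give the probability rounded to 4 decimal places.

Needing more than 33 draws ⇔ fewer than 3 successes in the first 33. With X ~ Binomial(33, 0.037037), P(Y > 33) = P(X ≤ 2).
  k=0: C(33,0)·0.037037^0·0.962963^33 = 0.287817
  k=1: C(33,1)·0.037037^1·0.962963^32 = 0.365306
  k=2: C(33,2)·0.037037^2·0.962963^31 = 0.224804
P(X ≤ 2) = 0.877927

0.8779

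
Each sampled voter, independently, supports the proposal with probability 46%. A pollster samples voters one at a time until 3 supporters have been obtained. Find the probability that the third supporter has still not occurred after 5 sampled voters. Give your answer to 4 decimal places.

Needing more than 5 sampled voters ⇔ fewer than 3 successes in the first 5. With X ~ Binomial(5, 0.46), P(Y > 5) = P(X ≤ 2).
  k=0: C(5,0)·0.46^0·0.54^5 = 0.045917
  k=1: C(5,1)·0.46^1·0.54^4 = 0.195570
  k=2: C(5,2)·0.46^2·0.54^3 = 0.333194
P(X ≤ 2) = 0.574681

0.5747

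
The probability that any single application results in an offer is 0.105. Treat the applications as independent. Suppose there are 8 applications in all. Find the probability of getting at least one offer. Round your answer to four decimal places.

P(at least one) = 1 − P(none) = 1 − (1 − 0.105)^8
= 1 − 0.411703 = 0.588297

0.5883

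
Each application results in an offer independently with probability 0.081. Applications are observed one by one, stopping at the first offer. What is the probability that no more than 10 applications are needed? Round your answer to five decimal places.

0.57031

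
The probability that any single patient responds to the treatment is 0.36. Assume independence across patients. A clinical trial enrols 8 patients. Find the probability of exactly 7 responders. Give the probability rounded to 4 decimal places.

0.0040

X ~ Binomial(n=8, p=0.36).
P(X=7) = C(8,7) · p^7 · (1−p)^1
= 8 · 0.00078364 · 0.64 = 0.004012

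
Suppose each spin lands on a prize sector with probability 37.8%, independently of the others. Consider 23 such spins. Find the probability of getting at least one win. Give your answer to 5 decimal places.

P(at least one) = 1 − P(none) = 1 − (1 − 0.378)^23
= 1 − 0.0000181 = 0.9999819

0.99998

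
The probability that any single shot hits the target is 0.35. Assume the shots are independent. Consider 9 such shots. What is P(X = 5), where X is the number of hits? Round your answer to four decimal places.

X ~ Binomial(n=9, p=0.35).
P(X=5) = C(9,5) · p^5 · (1−p)^4
= 126 · 0.0052522 · 0.17851 = 0.118131

0.1181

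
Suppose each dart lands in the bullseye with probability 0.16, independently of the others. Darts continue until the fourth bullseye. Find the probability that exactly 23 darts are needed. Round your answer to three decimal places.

Y = trial on which the fourth success occurs; negative binomial, r=4, p=0.16.
P(Y=23) = C(22,3) · p^4 · (1−p)^19
= 1540 · 0.00065536 · 0.036417 = 0.03675

0.037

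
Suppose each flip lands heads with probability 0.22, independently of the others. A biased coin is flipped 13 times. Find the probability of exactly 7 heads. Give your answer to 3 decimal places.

0.010

X ~ Binomial(n=13, p=0.22).
P(X=7) = C(13,7) · p^7 · (1−p)^6
= 1716 · 2.4944e-05 · 0.2252 = 0.00964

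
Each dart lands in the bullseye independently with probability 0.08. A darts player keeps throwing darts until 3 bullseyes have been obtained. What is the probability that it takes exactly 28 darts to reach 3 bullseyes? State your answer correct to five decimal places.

0.02235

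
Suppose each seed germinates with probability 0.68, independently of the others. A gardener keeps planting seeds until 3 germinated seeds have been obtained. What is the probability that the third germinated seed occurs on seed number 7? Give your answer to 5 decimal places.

Y = trial on which the third success occurs; negative binomial, r=3, p=0.68.
P(Y=7) = C(6,2) · p^3 · (1−p)^4
= 15 · 0.31443 · 0.010486 = 0.0494559

0.04946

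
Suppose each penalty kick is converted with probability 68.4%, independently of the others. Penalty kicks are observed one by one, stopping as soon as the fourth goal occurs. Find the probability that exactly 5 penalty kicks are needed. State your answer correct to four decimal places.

0.2767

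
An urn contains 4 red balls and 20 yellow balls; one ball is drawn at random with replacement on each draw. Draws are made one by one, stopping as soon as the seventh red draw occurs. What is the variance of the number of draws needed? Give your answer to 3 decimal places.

210.000

Y = total draws until the seventh success; negative binomial with r=7, p=0.166667.
Var(Y) = r(1−p)/p² = 7·0.833333 / 0.166667² = 210.00000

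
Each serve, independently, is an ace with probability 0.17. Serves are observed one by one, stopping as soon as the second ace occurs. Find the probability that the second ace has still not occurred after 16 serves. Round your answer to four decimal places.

0.2170

Needing more than 16 serves ⇔ fewer than 2 successes in the first 16. With X ~ Binomial(16, 0.17), P(Y > 16) = P(X ≤ 1).
  k=0: C(16,0)·0.17^0·0.83^16 = 0.050728
  k=1: C(16,1)·0.17^1·0.83^15 = 0.166242
P(X ≤ 1) = 0.216970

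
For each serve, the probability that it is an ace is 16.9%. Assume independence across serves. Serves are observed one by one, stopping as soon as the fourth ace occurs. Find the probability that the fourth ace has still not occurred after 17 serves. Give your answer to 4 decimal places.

Needing more than 17 serves ⇔ fewer than 4 successes in the first 17. With X ~ Binomial(17, 0.169), P(Y > 17) = P(X ≤ 3).
  k=0: C(17,0)·0.169^0·0.831^17 = 0.042975
  k=1: C(17,1)·0.169^1·0.831^16 = 0.148577
  k=2: C(17,2)·0.169^2·0.831^15 = 0.241728
  k=3: C(17,3)·0.169^3·0.831^14 = 0.245801
P(X ≤ 3) = 0.679082

0.6791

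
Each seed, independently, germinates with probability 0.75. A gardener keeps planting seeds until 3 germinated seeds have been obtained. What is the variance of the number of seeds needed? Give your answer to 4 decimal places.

Y = total seeds until the third success; negative binomial with r=3, p=0.75.
Var(Y) = r(1−p)/p² = 3·0.25 / 0.75² = 1.333333

1.3333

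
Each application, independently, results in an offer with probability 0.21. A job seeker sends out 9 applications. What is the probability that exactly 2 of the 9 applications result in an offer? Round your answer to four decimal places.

0.3049

X ~ Binomial(n=9, p=0.21).
P(X=2) = C(9,2) · p^2 · (1−p)^7
= 36 · 0.0441 · 0.19204 = 0.304881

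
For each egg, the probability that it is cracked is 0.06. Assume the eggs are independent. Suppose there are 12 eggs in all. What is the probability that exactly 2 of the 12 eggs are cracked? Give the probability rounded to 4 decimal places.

X ~ Binomial(n=12, p=0.06).
P(X=2) = C(12,2) · p^2 · (1−p)^10
= 66 · 0.0036 · 0.53862 = 0.127975

0.1280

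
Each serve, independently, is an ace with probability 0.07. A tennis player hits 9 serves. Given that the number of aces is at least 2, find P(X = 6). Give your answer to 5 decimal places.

0.00006

X ~ Binomial(9, 0.07). Want P(X=6 | X≥2) = P(X=6) / P(X≥2).
P(X=6) = C(9,6)·0.07^6·0.93^3 = 0.0000079
P(X≥2) = 1 − 0.5204111 − 0.3525365 = 0.1270524
Ratio = 0.0000079 / 0.1270524 = 0.0000626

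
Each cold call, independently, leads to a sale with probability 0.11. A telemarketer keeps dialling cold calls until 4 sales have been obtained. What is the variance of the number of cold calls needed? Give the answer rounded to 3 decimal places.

Y = total cold calls until the fourth success; negative binomial with r=4, p=0.11.
Var(Y) = r(1−p)/p² = 4·0.89 / 0.11² = 294.21488

294.215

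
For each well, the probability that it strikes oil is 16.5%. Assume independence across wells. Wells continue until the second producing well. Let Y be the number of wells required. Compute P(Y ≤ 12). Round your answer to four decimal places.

0.6127

Finishing within 12 wells ⇔ at least 2 successes in the first 12. With X ~ Binomial(12, 0.165), P(Y ≤ 12) = 1 − P(X ≤ 1).
  k=0: C(12,0)·0.165^0·0.835^12 = 0.114878
  k=1: C(12,1)·0.165^1·0.835^11 = 0.272406
1 − 0.387284 = 0.612716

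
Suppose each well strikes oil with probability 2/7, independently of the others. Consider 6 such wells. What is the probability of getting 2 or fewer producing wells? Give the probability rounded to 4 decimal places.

0.7703

X ~ Binomial(6, 0.285714); P(X ≤ 2) = Σ C(6,k) p^k (1−p)^(6−k) over k:
  k=0: C(6,0)·0.285714^0·0.714286^6 = 0.132810
  k=1: C(6,1)·0.285714^1·0.714286^5 = 0.318745
  k=2: C(6,2)·0.285714^2·0.714286^4 = 0.318745
Total = 0.770300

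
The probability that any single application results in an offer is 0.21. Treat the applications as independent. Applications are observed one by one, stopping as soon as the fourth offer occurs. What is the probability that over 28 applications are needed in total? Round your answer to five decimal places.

0.13150

Needing more than 28 applications ⇔ fewer than 4 successes in the first 28. With X ~ Binomial(28, 0.21), P(Y > 28) = P(X ≤ 3).
  k=0: C(28,0)·0.21^0·0.79^28 = 0.0013601
  k=1: C(28,1)·0.21^1·0.79^27 = 0.0101230
  k=2: C(28,2)·0.21^2·0.79^26 = 0.0363274
  k=3: C(28,3)·0.21^3·0.79^25 = 0.0836911
P(X ≤ 3) = 0.1315015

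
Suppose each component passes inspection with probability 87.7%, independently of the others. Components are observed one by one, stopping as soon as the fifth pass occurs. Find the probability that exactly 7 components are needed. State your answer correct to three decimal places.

Y = trial on which the fifth success occurs; negative binomial, r=5, p=0.877.
P(Y=7) = C(6,4) · p^5 · (1−p)^2
= 15 · 0.5188 · 0.015129 = 0.11773

0.118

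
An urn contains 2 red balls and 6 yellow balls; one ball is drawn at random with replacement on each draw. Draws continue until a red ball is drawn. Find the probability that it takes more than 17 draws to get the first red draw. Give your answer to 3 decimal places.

0.008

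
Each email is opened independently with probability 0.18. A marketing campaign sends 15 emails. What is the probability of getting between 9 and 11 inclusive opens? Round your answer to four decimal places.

0.0003

X ~ Binomial(15, 0.18); P(9 ≤ X ≤ 11) = Σ C(15,k) p^k (1−p)^(15−k) over k:
  k=9: C(15,9)·0.18^9·0.82^6 = 0.000302
  k=10: C(15,10)·0.18^10·0.82^5 = 0.000040
  k=11: C(15,11)·0.18^11·0.82^4 = 0.000004
Total = 0.000346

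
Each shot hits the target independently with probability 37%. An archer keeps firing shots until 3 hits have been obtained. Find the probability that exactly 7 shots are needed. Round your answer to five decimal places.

Y = trial on which the third success occurs; negative binomial, r=3, p=0.37.
P(Y=7) = C(6,2) · p^3 · (1−p)^4
= 15 · 0.050653 · 0.15753 = 0.1196902

0.11969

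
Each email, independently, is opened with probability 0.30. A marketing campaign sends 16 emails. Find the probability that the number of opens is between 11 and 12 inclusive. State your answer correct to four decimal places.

0.0015

X ~ Binomial(16, 0.30); P(11 ≤ X ≤ 12) = Σ C(16,k) p^k (1−p)^(16−k) over k:
  k=11: C(16,11)·0.30^11·0.70^5 = 0.001300
  k=12: C(16,12)·0.30^12·0.70^4 = 0.000232
Total = 0.001533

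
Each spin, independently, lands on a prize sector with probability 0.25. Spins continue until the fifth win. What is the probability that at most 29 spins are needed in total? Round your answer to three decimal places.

0.885

Finishing within 29 spins ⇔ at least 5 successes in the first 29. With X ~ Binomial(29, 0.25), P(Y ≤ 29) = 1 − P(X ≤ 4).
  k=0: C(29,0)·0.25^0·0.75^29 = 0.00024
  k=1: C(29,1)·0.25^1·0.75^28 = 0.00230
  k=2: C(29,2)·0.25^2·0.75^27 = 0.01074
  k=3: C(29,3)·0.25^3·0.75^26 = 0.03222
  k=4: C(29,4)·0.25^4·0.75^25 = 0.06982
1 − 0.11532 = 0.88468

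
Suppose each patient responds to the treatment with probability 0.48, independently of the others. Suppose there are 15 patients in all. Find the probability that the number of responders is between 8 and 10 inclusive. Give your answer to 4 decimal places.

0.3944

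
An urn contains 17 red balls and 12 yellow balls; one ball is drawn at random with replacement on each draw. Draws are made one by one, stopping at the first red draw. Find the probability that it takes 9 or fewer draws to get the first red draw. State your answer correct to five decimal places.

Y = number of draws to the first success; geometric, p = 0.586207.
P(Y ≤ 9) = 1 − (1−p)^9 = 1 − 0.0003557 = 0.9996443

0.99964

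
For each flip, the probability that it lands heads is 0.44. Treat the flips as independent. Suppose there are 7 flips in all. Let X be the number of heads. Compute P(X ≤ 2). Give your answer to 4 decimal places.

0.3362

X ~ Binomial(7, 0.44); P(X ≤ 2) = Σ C(7,k) p^k (1−p)^(7−k) over k:
  k=0: C(7,0)·0.44^0·0.56^7 = 0.017271
  k=1: C(7,1)·0.44^1·0.56^6 = 0.094990
  k=2: C(7,2)·0.44^2·0.56^5 = 0.223906
Total = 0.336167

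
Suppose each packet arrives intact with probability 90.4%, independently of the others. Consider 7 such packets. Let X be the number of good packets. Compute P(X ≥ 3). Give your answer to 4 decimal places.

0.9999

X ~ Binomial(7, 0.904); P(X ≥ 3) = Σ C(7,k) p^k (1−p)^(7−k) over k:
  k=3: C(7,3)·0.904^3·0.096^4 = 0.002196
  k=4: C(7,4)·0.904^4·0.096^3 = 0.020680
  k=5: C(7,5)·0.904^5·0.096^2 = 0.116843
  k=6: C(7,6)·0.904^6·0.096^1 = 0.366758
  k=7: C(7,7)·0.904^7·0.096^0 = 0.493377
Total = 0.999855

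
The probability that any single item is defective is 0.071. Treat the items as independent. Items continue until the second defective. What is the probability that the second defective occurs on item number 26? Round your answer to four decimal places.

Y = trial on which the second success occurs; negative binomial, r=2, p=0.071.
P(Y=26) = C(25,1) · p^2 · (1−p)^24
= 25 · 0.005041 · 0.17076 = 0.021520

0.0215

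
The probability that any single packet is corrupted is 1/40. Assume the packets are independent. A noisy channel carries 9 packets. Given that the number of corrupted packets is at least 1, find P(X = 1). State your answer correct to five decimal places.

0.90176

X ~ Binomial(9, 0.025). Want P(X=1 | X≥1) = P(X=1) / P(X≥1).
P(X=1) = C(9,1)·0.025^1·0.975^8 = 0.1837467
P(X≥1) = 1 − 0.7962355 = 0.2037645
Ratio = 0.1837467 / 0.2037645 = 0.9017599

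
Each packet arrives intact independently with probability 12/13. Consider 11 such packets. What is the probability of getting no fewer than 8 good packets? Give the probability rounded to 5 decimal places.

0.99256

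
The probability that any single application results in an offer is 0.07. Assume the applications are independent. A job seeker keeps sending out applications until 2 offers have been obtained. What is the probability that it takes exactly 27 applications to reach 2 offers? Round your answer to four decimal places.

0.0208

Y = trial on which the second success occurs; negative binomial, r=2, p=0.07.
P(Y=27) = C(26,1) · p^2 · (1−p)^25
= 26 · 0.0049 · 0.16296 = 0.020761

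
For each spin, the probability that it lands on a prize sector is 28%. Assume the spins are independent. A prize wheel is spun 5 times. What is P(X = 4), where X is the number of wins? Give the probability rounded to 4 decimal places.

0.0221

X ~ Binomial(n=5, p=0.28).
P(X=4) = C(5,4) · p^4 · (1−p)^1
= 5 · 0.0061466 · 0.72 = 0.022128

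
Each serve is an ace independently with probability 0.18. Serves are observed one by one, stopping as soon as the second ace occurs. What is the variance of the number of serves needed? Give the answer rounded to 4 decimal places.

50.6173

Y = total serves until the second success; negative binomial with r=2, p=0.18.
Var(Y) = r(1−p)/p² = 2·0.82 / 0.18² = 50.617284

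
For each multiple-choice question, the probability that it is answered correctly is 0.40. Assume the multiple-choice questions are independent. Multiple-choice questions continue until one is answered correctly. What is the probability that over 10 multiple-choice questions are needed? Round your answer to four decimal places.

Y = number of multiple-choice questions to the first success; geometric, p = 0.40.
P(Y > 10) = P(first 10 all fail) = (1−p)^10 = 0.006047

0.0060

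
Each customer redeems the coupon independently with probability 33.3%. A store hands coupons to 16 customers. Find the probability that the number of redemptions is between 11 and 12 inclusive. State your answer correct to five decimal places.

0.00389

X ~ Binomial(16, 0.333); P(11 ≤ X ≤ 12) = Σ C(16,k) p^k (1−p)^(16−k) over k:
  k=11: C(16,11)·0.333^11·0.667^5 = 0.0032196
  k=12: C(16,12)·0.333^12·0.667^4 = 0.0006697
Total = 0.0038893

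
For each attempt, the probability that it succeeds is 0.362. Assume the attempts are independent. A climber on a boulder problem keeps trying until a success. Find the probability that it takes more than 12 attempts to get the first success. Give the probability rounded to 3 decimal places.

0.005

Y = number of attempts to the first success; geometric, p = 0.362.
P(Y > 12) = P(first 12 all fail) = (1−p)^12 = 0.00455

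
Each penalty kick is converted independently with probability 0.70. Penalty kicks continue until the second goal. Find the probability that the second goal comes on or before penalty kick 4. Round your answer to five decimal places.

0.91630

Finishing within 4 penalty kicks ⇔ at least 2 successes in the first 4. With X ~ Binomial(4, 0.70), P(Y ≤ 4) = 1 − P(X ≤ 1).
  k=0: C(4,0)·0.70^0·0.30^4 = 0.0081000
  k=1: C(4,1)·0.70^1·0.30^3 = 0.0756000
1 − 0.0837000 = 0.9163000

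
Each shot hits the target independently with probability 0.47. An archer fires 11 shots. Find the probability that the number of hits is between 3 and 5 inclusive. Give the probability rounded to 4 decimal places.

0.5307

X ~ Binomial(11, 0.47); P(3 ≤ X ≤ 5) = Σ C(11,k) p^k (1−p)^(11−k) over k:
  k=3: C(11,3)·0.47^3·0.53^8 = 0.106656
  k=4: C(11,4)·0.47^4·0.53^7 = 0.189163
  k=5: C(11,5)·0.47^5·0.53^6 = 0.234848
Total = 0.530667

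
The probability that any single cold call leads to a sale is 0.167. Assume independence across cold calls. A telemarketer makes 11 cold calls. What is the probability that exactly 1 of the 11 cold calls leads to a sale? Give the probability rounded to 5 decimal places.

0.29550

X ~ Binomial(n=11, p=0.167).
P(X=1) = C(11,1) · p^1 · (1−p)^10
= 11 · 0.167 · 0.16086 = 0.2955011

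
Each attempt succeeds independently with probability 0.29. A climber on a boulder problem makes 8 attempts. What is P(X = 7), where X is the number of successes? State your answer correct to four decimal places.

X ~ Binomial(n=8, p=0.29).
P(X=7) = C(8,7) · p^7 · (1−p)^1
= 8 · 0.0001725 · 0.71 = 0.000980

0.0010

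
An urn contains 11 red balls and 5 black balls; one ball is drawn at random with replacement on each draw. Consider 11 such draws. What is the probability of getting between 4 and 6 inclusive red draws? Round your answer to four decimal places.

0.2329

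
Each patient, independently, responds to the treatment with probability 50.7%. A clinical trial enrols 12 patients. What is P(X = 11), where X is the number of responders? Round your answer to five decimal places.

0.00337

X ~ Binomial(n=12, p=0.507).
P(X=11) = C(12,11) · p^11 · (1−p)^1
= 12 · 0.00056897 · 0.493 = 0.0033660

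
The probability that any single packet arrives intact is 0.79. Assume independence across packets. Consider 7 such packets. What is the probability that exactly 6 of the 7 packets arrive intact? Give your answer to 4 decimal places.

X ~ Binomial(n=7, p=0.79).
P(X=6) = C(7,6) · p^6 · (1−p)^1
= 7 · 0.24309 · 0.21 = 0.357339

0.3573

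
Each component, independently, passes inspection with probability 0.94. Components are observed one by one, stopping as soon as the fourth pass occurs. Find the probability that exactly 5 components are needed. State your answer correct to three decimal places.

0.187

Y = trial on which the fourth success occurs; negative binomial, r=4, p=0.94.
P(Y=5) = C(4,3) · p^4 · (1−p)^1
= 4 · 0.78075 · 0.06 = 0.18738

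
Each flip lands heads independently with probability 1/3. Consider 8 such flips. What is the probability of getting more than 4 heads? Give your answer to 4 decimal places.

X ~ Binomial(8, 0.333333); P(X ≥ 5) = Σ C(8,k) p^k (1−p)^(8−k) over k:
  k=5: C(8,5)·0.333333^5·0.666667^3 = 0.068282
  k=6: C(8,6)·0.333333^6·0.666667^2 = 0.017071
  k=7: C(8,7)·0.333333^7·0.666667^1 = 0.002439
  k=8: C(8,8)·0.333333^8·0.666667^0 = 0.000152
Total = 0.087944

0.0879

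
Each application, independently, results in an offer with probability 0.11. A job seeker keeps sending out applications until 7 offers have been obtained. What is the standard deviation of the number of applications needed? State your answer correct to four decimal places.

Y = total applications until the seventh success; negative binomial with r=7, p=0.11.
SD(Y) = √[r(1−p)/p²] = √(514.876033) = 22.690880

22.6909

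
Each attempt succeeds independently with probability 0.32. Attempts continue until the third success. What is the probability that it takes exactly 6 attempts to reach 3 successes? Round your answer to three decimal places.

0.103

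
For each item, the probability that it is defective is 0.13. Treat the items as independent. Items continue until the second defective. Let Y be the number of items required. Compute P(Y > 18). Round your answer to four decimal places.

Needing more than 18 items ⇔ fewer than 2 successes in the first 18. With X ~ Binomial(18, 0.13), P(Y > 18) = P(X ≤ 1).
  k=0: C(18,0)·0.13^0·0.87^18 = 0.081535
  k=1: C(18,1)·0.13^1·0.87^17 = 0.219302
P(X ≤ 1) = 0.300838

0.3008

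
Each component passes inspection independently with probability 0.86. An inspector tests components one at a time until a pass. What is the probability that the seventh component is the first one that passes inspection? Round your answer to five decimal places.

0.00001

Geometric (trials to first success), p = 0.86.
P(Y = 7) = (1−p)^6 · p = 7.5295e-06 · 0.86 = 0.0000065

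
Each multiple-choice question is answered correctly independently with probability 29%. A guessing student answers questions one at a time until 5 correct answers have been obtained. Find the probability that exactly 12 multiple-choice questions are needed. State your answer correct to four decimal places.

0.0616

Y = trial on which the fifth success occurs; negative binomial, r=5, p=0.29.
P(Y=12) = C(11,4) · p^5 · (1−p)^7
= 330 · 0.0020511 · 0.090951 = 0.061562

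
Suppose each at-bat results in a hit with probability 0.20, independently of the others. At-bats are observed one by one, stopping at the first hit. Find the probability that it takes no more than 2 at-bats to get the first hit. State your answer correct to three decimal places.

0.360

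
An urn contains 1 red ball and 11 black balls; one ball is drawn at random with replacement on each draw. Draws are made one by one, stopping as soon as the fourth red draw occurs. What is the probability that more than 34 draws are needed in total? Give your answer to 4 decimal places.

0.6863

Needing more than 34 draws ⇔ fewer than 4 successes in the first 34. With X ~ Binomial(34, 0.083333), P(Y > 34) = P(X ≤ 3).
  k=0: C(34,0)·0.083333^0·0.916667^34 = 0.051903
  k=1: C(34,1)·0.083333^1·0.916667^33 = 0.160426
  k=2: C(34,2)·0.083333^2·0.916667^32 = 0.240639
  k=3: C(34,3)·0.083333^3·0.916667^31 = 0.233347
P(X ≤ 3) = 0.686315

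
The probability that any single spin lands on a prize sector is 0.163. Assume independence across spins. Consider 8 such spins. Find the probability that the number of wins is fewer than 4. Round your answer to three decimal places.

0.972

X ~ Binomial(8, 0.163); P(X ≤ 3) = Σ C(8,k) p^k (1−p)^(8−k) over k:
  k=0: C(8,0)·0.163^0·0.837^8 = 0.24088
  k=1: C(8,1)·0.163^1·0.837^7 = 0.37528
  k=2: C(8,2)·0.163^2·0.837^6 = 0.25579
  k=3: C(8,3)·0.163^3·0.837^5 = 0.09963
Total = 0.97158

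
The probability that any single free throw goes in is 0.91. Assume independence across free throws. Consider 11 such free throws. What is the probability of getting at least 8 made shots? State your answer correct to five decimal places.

0.98710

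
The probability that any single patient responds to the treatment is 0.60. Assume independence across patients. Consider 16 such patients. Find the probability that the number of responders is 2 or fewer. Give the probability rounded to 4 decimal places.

0.0001

X ~ Binomial(16, 0.60); P(X ≤ 2) = Σ C(16,k) p^k (1−p)^(16−k) over k:
  k=0: C(16,0)·0.60^0·0.40^16 = 0.000000
  k=1: C(16,1)·0.60^1·0.40^15 = 0.000010
  k=2: C(16,2)·0.60^2·0.40^14 = 0.000116
Total = 0.000127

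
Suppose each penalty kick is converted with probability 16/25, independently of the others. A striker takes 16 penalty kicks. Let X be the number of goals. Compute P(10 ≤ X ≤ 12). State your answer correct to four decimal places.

0.5402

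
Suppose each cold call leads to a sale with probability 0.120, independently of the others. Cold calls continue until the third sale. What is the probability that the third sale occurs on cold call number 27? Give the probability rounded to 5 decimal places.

Y = trial on which the third success occurs; negative binomial, r=3, p=0.12.
P(Y=27) = C(26,2) · p^3 · (1−p)^24
= 325 · 0.001728 · 0.046514 = 0.0261223

0.02612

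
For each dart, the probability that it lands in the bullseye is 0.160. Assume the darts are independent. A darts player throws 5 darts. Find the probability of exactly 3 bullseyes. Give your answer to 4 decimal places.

0.0289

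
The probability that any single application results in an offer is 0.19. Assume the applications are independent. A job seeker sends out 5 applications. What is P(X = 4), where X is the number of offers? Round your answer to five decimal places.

0.00528

X ~ Binomial(n=5, p=0.19).
P(X=4) = C(5,4) · p^4 · (1−p)^1
= 5 · 0.0013032 · 0.81 = 0.0052780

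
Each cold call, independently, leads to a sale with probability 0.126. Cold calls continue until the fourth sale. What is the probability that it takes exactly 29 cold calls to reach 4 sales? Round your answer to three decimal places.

0.028

Y = trial on which the fourth success occurs; negative binomial, r=4, p=0.126.
P(Y=29) = C(28,3) · p^4 · (1−p)^25
= 3276 · 0.00025205 · 0.034497 = 0.02848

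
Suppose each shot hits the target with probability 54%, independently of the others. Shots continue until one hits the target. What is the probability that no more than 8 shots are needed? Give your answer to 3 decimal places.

Y = number of shots to the first success; geometric, p = 0.54.
P(Y ≤ 8) = 1 − (1−p)^8 = 1 − 0.00200 = 0.99800

0.998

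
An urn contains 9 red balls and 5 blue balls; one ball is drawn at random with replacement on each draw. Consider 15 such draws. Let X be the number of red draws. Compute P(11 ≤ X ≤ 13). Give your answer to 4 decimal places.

X ~ Binomial(15, 0.642857); P(11 ≤ X ≤ 13) = Σ C(15,k) p^k (1−p)^(15−k) over k:
  k=11: C(15,11)·0.642857^11·0.357143^4 = 0.172092
  k=12: C(15,12)·0.642857^12·0.357143^3 = 0.103255
  k=13: C(15,13)·0.642857^13·0.357143^2 = 0.042891
Total = 0.318237

0.3182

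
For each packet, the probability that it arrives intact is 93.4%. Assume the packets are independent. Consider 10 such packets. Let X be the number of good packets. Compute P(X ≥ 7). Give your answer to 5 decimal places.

X ~ Binomial(10, 0.934); P(X ≥ 7) = Σ C(10,k) p^k (1−p)^(10−k) over k:
  k=7: C(10,7)·0.934^7·0.066^3 = 0.0213915
  k=8: C(10,8)·0.934^8·0.066^2 = 0.1135208
  k=9: C(10,9)·0.934^9·0.066^1 = 0.3569980
  k=10: C(10,10)·0.934^10·0.066^0 = 0.5052063
Total = 0.9971166

0.99712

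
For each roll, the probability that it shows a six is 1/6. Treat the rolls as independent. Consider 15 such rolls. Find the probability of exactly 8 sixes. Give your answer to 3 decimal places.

0.001

X ~ Binomial(n=15, p=0.166667).
P(X=8) = C(15,8) · p^8 · (1−p)^7
= 6435 · 5.9537e-07 · 0.27908 = 0.00107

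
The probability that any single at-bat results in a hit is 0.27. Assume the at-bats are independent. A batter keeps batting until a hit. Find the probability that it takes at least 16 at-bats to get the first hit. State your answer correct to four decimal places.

0.0089

Y = number of at-bats to the first success; geometric, p = 0.27.
P(Y > 15) = P(first 15 all fail) = (1−p)^15 = 0.008909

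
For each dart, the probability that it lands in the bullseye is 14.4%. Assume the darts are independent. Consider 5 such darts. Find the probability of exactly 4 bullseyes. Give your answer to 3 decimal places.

X ~ Binomial(n=5, p=0.144).
P(X=4) = C(5,4) · p^4 · (1−p)^1
= 5 · 0.00042998 · 0.856 = 0.00184

0.002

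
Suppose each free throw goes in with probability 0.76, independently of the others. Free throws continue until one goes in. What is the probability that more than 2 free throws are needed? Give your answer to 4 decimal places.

0.0576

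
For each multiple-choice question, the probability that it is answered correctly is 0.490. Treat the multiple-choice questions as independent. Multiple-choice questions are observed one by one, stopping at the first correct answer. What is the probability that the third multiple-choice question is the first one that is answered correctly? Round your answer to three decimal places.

0.127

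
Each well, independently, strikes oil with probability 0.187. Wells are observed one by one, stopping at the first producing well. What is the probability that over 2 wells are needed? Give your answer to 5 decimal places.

0.66097

Y = number of wells to the first success; geometric, p = 0.187.
P(Y > 2) = P(first 2 all fail) = (1−p)^2 = 0.6609690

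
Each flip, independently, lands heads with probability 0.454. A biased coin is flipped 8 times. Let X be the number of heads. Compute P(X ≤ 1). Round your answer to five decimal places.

0.06044

X ~ Binomial(8, 0.454); P(X ≤ 1) = Σ C(8,k) p^k (1−p)^(8−k) over k:
  k=0: C(8,0)·0.454^0·0.546^8 = 0.0078984
  k=1: C(8,1)·0.454^1·0.546^7 = 0.0525405
Total = 0.0604390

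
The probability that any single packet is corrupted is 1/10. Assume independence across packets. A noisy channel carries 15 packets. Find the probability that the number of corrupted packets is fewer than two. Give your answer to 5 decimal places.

X ~ Binomial(15, 0.10); P(X ≤ 1) = Σ C(15,k) p^k (1−p)^(15−k) over k:
  k=0: C(15,0)·0.10^0·0.90^15 = 0.2058911
  k=1: C(15,1)·0.10^1·0.90^14 = 0.3431519
Total = 0.5490430

0.54904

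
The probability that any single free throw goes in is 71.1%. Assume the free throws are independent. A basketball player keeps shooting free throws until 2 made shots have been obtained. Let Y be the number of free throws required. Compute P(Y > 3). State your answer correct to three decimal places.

0.202

Needing more than 3 free throws ⇔ fewer than 2 successes in the first 3. With X ~ Binomial(3, 0.711), P(Y > 3) = P(X ≤ 1).
  k=0: C(3,0)·0.711^0·0.289^3 = 0.02414
  k=1: C(3,1)·0.711^1·0.289^2 = 0.17815
P(X ≤ 1) = 0.20229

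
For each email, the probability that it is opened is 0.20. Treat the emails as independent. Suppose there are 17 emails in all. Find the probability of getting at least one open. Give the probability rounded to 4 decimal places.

P(at least one) = 1 − P(none) = 1 − (1 − 0.20)^17
= 1 − 0.022518 = 0.977482

0.9775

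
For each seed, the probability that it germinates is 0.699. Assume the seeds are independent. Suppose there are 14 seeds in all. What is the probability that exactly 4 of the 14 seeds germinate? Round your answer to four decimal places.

X ~ Binomial(n=14, p=0.699).
P(X=4) = C(14,4) · p^4 · (1−p)^10
= 1001 · 0.23873 · 6.1047e-06 = 0.001459

0.0015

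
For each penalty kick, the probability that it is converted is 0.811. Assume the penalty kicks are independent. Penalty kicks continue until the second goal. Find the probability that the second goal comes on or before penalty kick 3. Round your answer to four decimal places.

Finishing within 3 penalty kicks ⇔ at least 2 successes in the first 3. With X ~ Binomial(3, 0.811), P(Y ≤ 3) = 1 − P(X ≤ 1).
  k=0: C(3,0)·0.811^0·0.189^3 = 0.006751
  k=1: C(3,1)·0.811^1·0.189^2 = 0.086909
1 − 0.093660 = 0.906340

0.9063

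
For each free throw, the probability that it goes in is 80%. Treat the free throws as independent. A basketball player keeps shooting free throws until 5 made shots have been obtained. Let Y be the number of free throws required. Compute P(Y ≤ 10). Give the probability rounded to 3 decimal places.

0.994

Finishing within 10 free throws ⇔ at least 5 successes in the first 10. With X ~ Binomial(10, 0.80), P(Y ≤ 10) = 1 − P(X ≤ 4).
  k=0: C(10,0)·0.80^0·0.20^10 = 0.00000
  k=1: C(10,1)·0.80^1·0.20^9 = 0.00000
  k=2: C(10,2)·0.80^2·0.20^8 = 0.00007
  k=3: C(10,3)·0.80^3·0.20^7 = 0.00079
  k=4: C(10,4)·0.80^4·0.20^6 = 0.00551
1 − 0.00637 = 0.99363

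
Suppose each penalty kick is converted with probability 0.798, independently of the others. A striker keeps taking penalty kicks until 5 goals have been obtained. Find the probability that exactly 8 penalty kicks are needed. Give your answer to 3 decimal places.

0.093

Y = trial on which the fifth success occurs; negative binomial, r=5, p=0.798.
P(Y=8) = C(7,4) · p^5 · (1−p)^3
= 35 · 0.3236 · 0.0082424 = 0.09335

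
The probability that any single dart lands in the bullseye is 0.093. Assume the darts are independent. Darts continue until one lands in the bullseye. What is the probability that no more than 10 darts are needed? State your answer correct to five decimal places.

0.62323

Y = number of darts to the first success; geometric, p = 0.093.
P(Y ≤ 10) = 1 − (1−p)^10 = 1 − 0.3767670 = 0.6232330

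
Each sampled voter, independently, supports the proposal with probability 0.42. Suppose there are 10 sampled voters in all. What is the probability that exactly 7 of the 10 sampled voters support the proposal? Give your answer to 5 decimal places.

0.05398

X ~ Binomial(n=10, p=0.42).
P(X=7) = C(10,7) · p^7 · (1−p)^3
= 120 · 0.0023054 · 0.19511 = 0.0539772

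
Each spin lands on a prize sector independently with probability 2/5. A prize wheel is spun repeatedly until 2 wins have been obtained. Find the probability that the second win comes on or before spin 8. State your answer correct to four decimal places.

Finishing within 8 spins ⇔ at least 2 successes in the first 8. With X ~ Binomial(8, 0.40), P(Y ≤ 8) = 1 − P(X ≤ 1).
  k=0: C(8,0)·0.40^0·0.60^8 = 0.016796
  k=1: C(8,1)·0.40^1·0.60^7 = 0.089580
1 − 0.106376 = 0.893624

0.8936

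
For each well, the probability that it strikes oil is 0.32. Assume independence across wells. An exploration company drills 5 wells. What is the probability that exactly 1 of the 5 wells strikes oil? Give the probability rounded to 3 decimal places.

0.342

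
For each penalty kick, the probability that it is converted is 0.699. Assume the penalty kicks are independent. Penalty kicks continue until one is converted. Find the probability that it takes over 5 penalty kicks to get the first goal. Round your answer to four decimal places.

0.0025

Y = number of penalty kicks to the first success; geometric, p = 0.699.
P(Y > 5) = P(first 5 all fail) = (1−p)^5 = 0.002471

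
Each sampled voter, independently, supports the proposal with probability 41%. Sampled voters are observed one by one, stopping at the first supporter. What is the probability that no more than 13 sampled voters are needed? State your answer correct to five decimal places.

0.99895

Y = number of sampled voters to the first success; geometric, p = 0.41.
P(Y ≤ 13) = 1 − (1−p)^13 = 1 − 0.0010497 = 0.9989503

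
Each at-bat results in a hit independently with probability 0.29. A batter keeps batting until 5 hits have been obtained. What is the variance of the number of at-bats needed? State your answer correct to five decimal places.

42.21165

Y = total at-bats until the fifth success; negative binomial with r=5, p=0.29.
Var(Y) = r(1−p)/p² = 5·0.71 / 0.29² = 42.2116528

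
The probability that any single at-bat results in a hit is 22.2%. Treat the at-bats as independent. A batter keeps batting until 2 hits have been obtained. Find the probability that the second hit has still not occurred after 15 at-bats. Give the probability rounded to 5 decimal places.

0.12228

Needing more than 15 at-bats ⇔ fewer than 2 successes in the first 15. With X ~ Binomial(15, 0.222), P(Y > 15) = P(X ≤ 1).
  k=0: C(15,0)·0.222^0·0.778^15 = 0.0231576
  k=1: C(15,1)·0.222^1·0.778^14 = 0.0991194
P(X ≤ 1) = 0.1222770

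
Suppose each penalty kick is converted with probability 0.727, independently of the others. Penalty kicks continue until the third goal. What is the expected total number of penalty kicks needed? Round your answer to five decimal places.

4.12655

Y = total penalty kicks until the third success; negative binomial with r=3, p=0.727.
E[Y] = r / p = 3 / 0.727 = 4.1265475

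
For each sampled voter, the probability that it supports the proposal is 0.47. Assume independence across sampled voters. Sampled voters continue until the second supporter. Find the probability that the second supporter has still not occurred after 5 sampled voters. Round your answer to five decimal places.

0.22725

Needing more than 5 sampled voters ⇔ fewer than 2 successes in the first 5. With X ~ Binomial(5, 0.47), P(Y > 5) = P(X ≤ 1).
  k=0: C(5,0)·0.47^0·0.53^5 = 0.0418195
  k=1: C(5,1)·0.47^1·0.53^4 = 0.1854263
P(X ≤ 1) = 0.2272459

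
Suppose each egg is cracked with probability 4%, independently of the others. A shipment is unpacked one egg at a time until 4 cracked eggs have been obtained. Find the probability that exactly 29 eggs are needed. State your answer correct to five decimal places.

Y = trial on which the fourth success occurs; negative binomial, r=4, p=0.04.
P(Y=29) = C(28,3) · p^4 · (1−p)^25
= 3276 · 2.56e-06 · 0.3604 = 0.0030225

0.00302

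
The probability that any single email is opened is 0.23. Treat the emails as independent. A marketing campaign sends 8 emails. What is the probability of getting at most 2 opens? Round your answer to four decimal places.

X ~ Binomial(8, 0.23); P(X ≤ 2) = Σ C(8,k) p^k (1−p)^(8−k) over k:
  k=0: C(8,0)·0.23^0·0.77^8 = 0.123574
  k=1: C(8,1)·0.23^1·0.77^7 = 0.295293
  k=2: C(8,2)·0.23^2·0.77^6 = 0.308715
Total = 0.727582

0.7276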